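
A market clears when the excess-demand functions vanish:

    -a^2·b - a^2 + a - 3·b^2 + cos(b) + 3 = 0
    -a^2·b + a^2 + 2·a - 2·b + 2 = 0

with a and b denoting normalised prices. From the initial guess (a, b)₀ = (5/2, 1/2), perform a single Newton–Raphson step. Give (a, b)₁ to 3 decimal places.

(1.271, 0.936)

At (5/2, 1/2): F = (-3.74742, 9.125).
Jacobian J = [[-2·a·b - 2·a + 1, -a^2 - 6·b - sin(b)], [-2·a·b + 2·a + 2, -a^2 - 2]].
At the point, J = [[-6.500, -9.72943], [4.500, -8.250]] (det J = 97.40741).
Solving J·Δ = −F gives Δ = (-1.229, 0.436).
Then the next iterate is (a, b)₁ = (1.271, 0.936).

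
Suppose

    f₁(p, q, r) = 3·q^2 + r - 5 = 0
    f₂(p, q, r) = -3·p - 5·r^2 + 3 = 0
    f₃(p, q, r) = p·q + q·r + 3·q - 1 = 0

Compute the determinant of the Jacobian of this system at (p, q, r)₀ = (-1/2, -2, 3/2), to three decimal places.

J = [[0, 6·q, 1], [-3, 0, -10·r], [q, p + r + 3, q]].
At the point, J = [[0.000, -12.000, 1.000], [-3.000, 0.000, -15.000], [-2.000, 4.000, -2.000]].
det J = -300.000.

-300.000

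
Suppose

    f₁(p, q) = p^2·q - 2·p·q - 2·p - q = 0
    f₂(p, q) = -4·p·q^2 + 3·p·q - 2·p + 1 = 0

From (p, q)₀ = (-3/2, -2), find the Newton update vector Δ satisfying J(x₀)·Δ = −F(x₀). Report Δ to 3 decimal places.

At (-3/2, -2): F = (-5.500, 37.000).
Jacobian J = [[2·p·q - 2·q - 2, p^2 - 2·p - 1], [-4·q^2 + 3·q - 2, -8·p·q + 3·p]].
At the point, J = [[8.000, 4.250], [-24.000, -28.500]] (det J = -126.000).
Solving J·Δ = −F gives Δ = (-0.004, 1.302).

(-0.004, 1.302)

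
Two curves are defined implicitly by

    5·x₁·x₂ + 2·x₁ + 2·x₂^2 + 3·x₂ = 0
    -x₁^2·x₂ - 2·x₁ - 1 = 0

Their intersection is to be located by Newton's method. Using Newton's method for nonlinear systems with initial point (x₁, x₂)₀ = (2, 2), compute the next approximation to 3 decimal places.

(1.253, 0.617)

At (2, 2): F = (38.000, -13.000).
Jacobian J = [[5·x₂ + 2, 5·x₁ + 4·x₂ + 3], [-2·x₁·x₂ - 2, -x₁^2]].
At the point, J = [[12.000, 21.000], [-10.000, -4.000]] (det J = 162.000).
Solving J·Δ = −F gives Δ = (-0.747, -1.383).
Then the next iterate is (x₁, x₂)₁ = (1.253, 0.617).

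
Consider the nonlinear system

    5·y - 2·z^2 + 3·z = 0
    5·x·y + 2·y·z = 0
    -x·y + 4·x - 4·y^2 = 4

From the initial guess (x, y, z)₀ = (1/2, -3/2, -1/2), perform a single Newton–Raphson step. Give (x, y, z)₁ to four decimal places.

(0.0919, -0.4135, 0.3135)

At (1/2, -3/2, -1/2): F = (-9.5000, -2.2500, -10.2500).
Jacobian J = [[0, 5, -4·z + 3], [5·y, 5·x + 2·z, 2·y], [-y + 4, -x - 8·y, 0]].
At the point, J = [[0.0000, 5.0000, 5.0000], [-7.5000, 1.5000, -3.0000], [5.5000, 11.5000, 0.0000]] (det J = -555.0000).
Solving J·Δ = −F gives Δ = (-0.4081, 1.0865, 0.8135).
Then the next iterate is (x, y, z)₁ = (0.0919, -0.4135, 0.3135).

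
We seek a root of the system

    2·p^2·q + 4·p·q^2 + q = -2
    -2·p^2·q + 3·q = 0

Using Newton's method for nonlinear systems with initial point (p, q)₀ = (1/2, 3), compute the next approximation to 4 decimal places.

(0.7151, 0.5161)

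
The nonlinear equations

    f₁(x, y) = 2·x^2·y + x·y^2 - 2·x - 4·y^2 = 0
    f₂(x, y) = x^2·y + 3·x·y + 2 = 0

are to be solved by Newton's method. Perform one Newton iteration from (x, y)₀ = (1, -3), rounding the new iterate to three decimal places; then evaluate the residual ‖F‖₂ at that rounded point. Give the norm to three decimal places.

8.850

At (1, -3): F = (-35.000, -10.000).
Jacobian J = [[4·x·y + y^2 - 2, 2·x^2 + 2·x·y - 8·y], [2·x·y + 3·y, x^2 + 3·x]].
At the point, J = [[-5.000, 20.000], [-15.000, 4.000]] (det J = 280.000).
Solving J·Δ = −F gives Δ = (-0.214, 1.696).
Then the next iterate is (x, y)₁ = (0.786, -1.304).
Re-evaluating at (0.786, -1.304): F = (-8.64835, -1.88044), so ‖F‖₂ = 8.850.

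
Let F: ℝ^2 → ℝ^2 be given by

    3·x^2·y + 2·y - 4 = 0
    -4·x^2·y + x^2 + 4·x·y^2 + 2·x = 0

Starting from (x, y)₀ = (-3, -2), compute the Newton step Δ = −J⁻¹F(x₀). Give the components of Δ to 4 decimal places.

At (-3, -2): F = (-62.0000, 27.0000).
Jacobian J = [[6·x·y, 3·x^2 + 2], [-8·x·y + 2·x + 4·y^2 + 2, -4·x^2 + 8·x·y]].
At the point, J = [[36.0000, 29.0000], [-36.0000, 12.0000]] (det J = 1476.0000).
Solving J·Δ = −F gives Δ = (1.0346, 0.8537).

(1.0346, 0.8537)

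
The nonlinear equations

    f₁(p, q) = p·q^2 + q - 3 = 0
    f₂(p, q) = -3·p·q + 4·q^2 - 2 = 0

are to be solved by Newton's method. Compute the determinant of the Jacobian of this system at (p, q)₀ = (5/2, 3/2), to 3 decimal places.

J = [[q^2, 2·p·q + 1], [-3·q, -3·p + 8·q]].
At the point, J = [[2.250, 8.500], [-4.500, 4.500]].
det J = 48.375.

48.375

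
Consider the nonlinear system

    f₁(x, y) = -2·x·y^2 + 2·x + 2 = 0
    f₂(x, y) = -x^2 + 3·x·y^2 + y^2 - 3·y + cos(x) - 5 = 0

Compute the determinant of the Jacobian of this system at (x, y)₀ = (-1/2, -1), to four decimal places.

J = [[-2·y^2 + 2, -4·x·y], [-2·x + 3·y^2 - sin(x), 6·x·y + 2·y - 3]].
At the point, J = [[0.0000, -2.0000], [4.479426, -2.0000]].
det J = 8.9589.

8.9589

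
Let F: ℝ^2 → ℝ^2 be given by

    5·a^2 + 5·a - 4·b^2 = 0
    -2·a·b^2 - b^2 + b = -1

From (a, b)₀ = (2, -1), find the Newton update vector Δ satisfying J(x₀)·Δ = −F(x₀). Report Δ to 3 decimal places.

At (2, -1): F = (26.000, -5.000).
Jacobian J = [[10·a + 5, -8·b], [-2·b^2, -4·a·b - 2·b + 1]].
At the point, J = [[25.000, 8.000], [-2.000, 11.000]] (det J = 291.000).
Solving J·Δ = −F gives Δ = (-1.120, 0.251).

(-1.120, 0.251)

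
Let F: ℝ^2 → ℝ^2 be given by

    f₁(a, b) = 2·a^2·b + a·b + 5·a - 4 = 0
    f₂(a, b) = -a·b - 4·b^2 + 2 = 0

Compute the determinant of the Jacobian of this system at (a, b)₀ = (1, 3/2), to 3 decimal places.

-158.000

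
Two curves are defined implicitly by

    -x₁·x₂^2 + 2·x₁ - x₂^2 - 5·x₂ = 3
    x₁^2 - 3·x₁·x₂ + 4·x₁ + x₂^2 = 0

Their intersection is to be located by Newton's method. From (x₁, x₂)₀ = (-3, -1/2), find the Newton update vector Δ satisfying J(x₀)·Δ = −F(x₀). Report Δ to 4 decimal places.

(9.4048, 1.4940)

At (-3, -1/2): F = (-6.0000, -7.2500).
Jacobian J = [[-x₂^2 + 2, -2·x₁·x₂ - 2·x₂ - 5], [2·x₁ - 3·x₂ + 4, -3·x₁ + 2·x₂]].
At the point, J = [[1.7500, -7.0000], [-0.5000, 8.0000]] (det J = 10.5000).
Solving J·Δ = −F gives Δ = (9.4048, 1.4940).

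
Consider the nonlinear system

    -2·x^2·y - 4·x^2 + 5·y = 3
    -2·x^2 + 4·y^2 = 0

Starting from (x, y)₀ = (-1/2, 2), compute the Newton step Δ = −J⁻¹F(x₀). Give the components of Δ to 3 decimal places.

(-0.086, -0.958)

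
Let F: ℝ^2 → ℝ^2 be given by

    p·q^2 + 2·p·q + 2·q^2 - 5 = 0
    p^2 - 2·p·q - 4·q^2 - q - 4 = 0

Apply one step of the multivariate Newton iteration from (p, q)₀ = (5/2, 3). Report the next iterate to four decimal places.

(2.8373, 1.2638)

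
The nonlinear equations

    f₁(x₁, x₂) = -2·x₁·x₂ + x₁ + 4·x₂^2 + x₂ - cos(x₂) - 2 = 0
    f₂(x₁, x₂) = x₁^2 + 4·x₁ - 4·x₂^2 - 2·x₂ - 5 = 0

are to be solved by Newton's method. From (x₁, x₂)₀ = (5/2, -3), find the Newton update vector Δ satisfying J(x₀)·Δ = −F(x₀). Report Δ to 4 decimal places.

(-1.3778, 1.4159)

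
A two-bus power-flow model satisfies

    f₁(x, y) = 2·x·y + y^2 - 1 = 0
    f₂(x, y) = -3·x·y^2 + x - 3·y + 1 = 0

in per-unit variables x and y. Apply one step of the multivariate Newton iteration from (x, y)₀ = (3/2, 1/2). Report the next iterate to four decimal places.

(0.8971, 0.4632)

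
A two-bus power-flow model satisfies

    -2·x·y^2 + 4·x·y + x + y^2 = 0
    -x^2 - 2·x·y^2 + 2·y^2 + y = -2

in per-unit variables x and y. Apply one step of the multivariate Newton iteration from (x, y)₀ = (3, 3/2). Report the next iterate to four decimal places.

(0.4449, 2.6208)

At (3, 3/2): F = (9.7500, -14.5000).
Jacobian J = [[-2·y^2 + 4·y + 1, -4·x·y + 4·x + 2·y], [-2·x - 2·y^2, -4·x·y + 4·y + 1]].
At the point, J = [[2.5000, -3.0000], [-10.5000, -11.0000]] (det J = -59.0000).
Solving J·Δ = −F gives Δ = (-2.5551, 1.1208).
Then the next iterate is (x, y)₁ = (0.4449, 2.6208).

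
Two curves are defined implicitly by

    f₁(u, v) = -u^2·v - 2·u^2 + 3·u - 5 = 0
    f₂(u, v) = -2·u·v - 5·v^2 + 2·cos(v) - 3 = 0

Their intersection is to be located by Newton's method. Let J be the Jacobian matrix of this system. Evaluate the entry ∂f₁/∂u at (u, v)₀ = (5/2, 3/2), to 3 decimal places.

-14.500

∂f₁/∂u = -2·u·v - 4·u + 3.
At (5/2, 3/2) this is -14.500.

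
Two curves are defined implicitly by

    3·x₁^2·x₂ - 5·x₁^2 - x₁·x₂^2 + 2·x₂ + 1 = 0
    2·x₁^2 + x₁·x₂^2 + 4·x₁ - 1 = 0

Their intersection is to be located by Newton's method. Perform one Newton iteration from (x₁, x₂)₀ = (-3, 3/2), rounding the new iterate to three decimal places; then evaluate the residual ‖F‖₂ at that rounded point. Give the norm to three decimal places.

0.116

At (-3, 3/2): F = (6.250, -1.750).
Jacobian J = [[6·x₁·x₂ - 10·x₁ - x₂^2, 3·x₁^2 - 2·x₁·x₂ + 2], [4·x₁ + x₂^2 + 4, 2·x₁·x₂]].
At the point, J = [[0.750, 38.000], [-5.750, -9.000]] (det J = 211.750).
Solving J·Δ = −F gives Δ = (-0.048, -0.164).
Then the next iterate is (x₁, x₂)₁ = (-3.048, 1.336).
Re-evaluating at (-3.048, 1.336): F = (-0.10362, -0.05176), so ‖F‖₂ = 0.116.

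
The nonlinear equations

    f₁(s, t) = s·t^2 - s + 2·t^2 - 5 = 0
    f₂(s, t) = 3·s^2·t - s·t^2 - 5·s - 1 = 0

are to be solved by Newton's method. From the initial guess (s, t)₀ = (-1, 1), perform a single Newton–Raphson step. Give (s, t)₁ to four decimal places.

(0.2917, 2.5000)

At (-1, 1): F = (-3.0000, 8.0000).
Jacobian J = [[t^2 - 1, 2·s·t + 4·t], [6·s·t - t^2 - 5, 3·s^2 - 2·s·t]].
At the point, J = [[0.0000, 2.0000], [-12.0000, 5.0000]] (det J = 24.0000).
Solving J·Δ = −F gives Δ = (1.2917, 1.5000).
Then the next iterate is (s, t)₁ = (0.2917, 2.5000).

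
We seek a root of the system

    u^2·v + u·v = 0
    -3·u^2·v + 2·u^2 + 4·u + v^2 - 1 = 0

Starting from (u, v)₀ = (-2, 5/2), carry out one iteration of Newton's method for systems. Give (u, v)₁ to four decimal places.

(-31.0000, -108.7500)

At (-2, 5/2): F = (5.0000, -24.7500).
Jacobian J = [[2·u·v + v, u^2 + u], [-6·u·v + 4·u + 4, -3·u^2 + 2·v]].
At the point, J = [[-7.5000, 2.0000], [26.0000, -7.0000]] (det J = 0.5000).
Solving J·Δ = −F gives Δ = (-29.0000, -111.2500).
Then the next iterate is (u, v)₁ = (-31.0000, -108.7500).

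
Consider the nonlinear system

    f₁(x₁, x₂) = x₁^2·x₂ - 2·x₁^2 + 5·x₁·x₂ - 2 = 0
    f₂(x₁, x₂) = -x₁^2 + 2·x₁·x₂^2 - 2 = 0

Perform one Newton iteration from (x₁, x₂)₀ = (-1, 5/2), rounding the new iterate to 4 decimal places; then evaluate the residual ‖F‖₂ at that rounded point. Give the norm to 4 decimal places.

5.4934

At (-1, 5/2): F = (-14.0000, -15.5000).
Jacobian J = [[2·x₁·x₂ - 4·x₁ + 5·x₂, x₁^2 + 5·x₁], [-2·x₁ + 2·x₂^2, 4·x₁·x₂]].
At the point, J = [[11.5000, -4.0000], [14.5000, -10.0000]] (det J = -57.0000).
Solving J·Δ = −F gives Δ = (1.3684, 0.4342).
Then the next iterate is (x₁, x₂)₁ = (0.3684, 2.9342).
Re-evaluating at (0.3684, 2.9342): F = (3.531585, 4.207783), so ‖F‖₂ = 5.4934.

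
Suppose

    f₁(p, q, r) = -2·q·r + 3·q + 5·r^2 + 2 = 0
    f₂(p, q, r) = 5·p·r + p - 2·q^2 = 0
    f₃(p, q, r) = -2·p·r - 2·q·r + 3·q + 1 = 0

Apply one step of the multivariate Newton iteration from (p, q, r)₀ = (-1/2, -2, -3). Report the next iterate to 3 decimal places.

(-0.178, -0.836, -1.482)

At (-1/2, -2, -3): F = (29.000, -1.000, -20.000).
Jacobian J = [[0, -2·r + 3, -2·q + 10·r], [5·r + 1, -4·q, 5·p], [-2·r, -2·r + 3, -2·p - 2·q]].
At the point, J = [[0.000, 9.000, -26.000], [-14.000, 8.000, -2.500], [6.000, 9.000, 5.000]] (det J = 5019.000).
Solving J·Δ = −F gives Δ = (0.322, 1.164, 1.518).
Then the next iterate is (p, q, r)₁ = (-0.178, -0.836, -1.482).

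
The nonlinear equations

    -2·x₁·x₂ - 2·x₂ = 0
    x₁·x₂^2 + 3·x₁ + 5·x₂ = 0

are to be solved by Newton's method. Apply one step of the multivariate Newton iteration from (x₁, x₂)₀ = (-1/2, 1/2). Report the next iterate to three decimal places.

(-1.600, 1.100)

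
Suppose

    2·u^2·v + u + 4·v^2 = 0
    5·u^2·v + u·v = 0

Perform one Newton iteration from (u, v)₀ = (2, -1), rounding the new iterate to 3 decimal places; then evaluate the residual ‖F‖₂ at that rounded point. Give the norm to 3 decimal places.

4.497

At (2, -1): F = (-2.000, -22.000).
Jacobian J = [[4·u·v + 1, 2·u^2 + 8·v], [10·u·v + v, 5·u^2 + u]].
At the point, J = [[-7.000, 0.000], [-21.000, 22.000]] (det J = -154.000).
Solving J·Δ = −F gives Δ = (-0.286, 0.727).
Then the next iterate is (u, v)₁ = (1.714, -0.273).
Re-evaluating at (1.714, -0.273): F = (0.40808, -4.47801), so ‖F‖₂ = 4.497.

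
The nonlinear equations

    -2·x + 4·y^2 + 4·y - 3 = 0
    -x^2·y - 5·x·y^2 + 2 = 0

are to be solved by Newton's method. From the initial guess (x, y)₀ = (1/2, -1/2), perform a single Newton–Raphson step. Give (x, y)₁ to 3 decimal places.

At (1/2, -1/2): F = (-5.000, 1.500).
Jacobian J = [[-2, 8·y + 4], [-2·x·y - 5·y^2, -x^2 - 10·x·y]].
At the point, J = [[-2.000, 0.000], [-0.750, 2.250]] (det J = -4.500).
Solving J·Δ = −F gives Δ = (-2.500, -1.500).
Then the next iterate is (x, y)₁ = (-2.000, -2.000).

(-2.000, -2.000)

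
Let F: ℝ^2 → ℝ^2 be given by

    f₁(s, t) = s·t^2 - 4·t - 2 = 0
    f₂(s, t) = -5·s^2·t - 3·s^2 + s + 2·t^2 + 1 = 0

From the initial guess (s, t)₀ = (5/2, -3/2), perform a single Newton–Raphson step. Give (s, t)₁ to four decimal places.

(2.1948, -0.7228)

At (5/2, -3/2): F = (9.6250, 36.1250).
Jacobian J = [[t^2, 2·s·t - 4], [-10·s·t - 6·s + 1, -5·s^2 + 4·t]].
At the point, J = [[2.2500, -11.5000], [23.5000, -37.2500]] (det J = 186.4375).
Solving J·Δ = −F gives Δ = (-0.3052, 0.7772).
Then the next iterate is (s, t)₁ = (2.1948, -0.7228).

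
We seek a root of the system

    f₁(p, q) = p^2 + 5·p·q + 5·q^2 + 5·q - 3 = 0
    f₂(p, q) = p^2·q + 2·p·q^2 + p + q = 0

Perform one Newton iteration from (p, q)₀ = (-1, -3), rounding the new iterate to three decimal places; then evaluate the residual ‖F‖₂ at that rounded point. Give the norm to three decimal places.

12.519

At (-1, -3): F = (43.000, -25.000).
Jacobian J = [[2·p + 5·q, 5·p + 10·q + 5], [2·p·q + 2·q^2 + 1, p^2 + 4·p·q + 1]].
At the point, J = [[-17.000, -30.000], [25.000, 14.000]] (det J = 512.000).
Solving J·Δ = −F gives Δ = (0.289, 1.270).
Then the next iterate is (p, q)₁ = (-0.711, -1.730).
Re-evaluating at (-0.711, -1.730): F = (9.97017, -7.57146), so ‖F‖₂ = 12.519.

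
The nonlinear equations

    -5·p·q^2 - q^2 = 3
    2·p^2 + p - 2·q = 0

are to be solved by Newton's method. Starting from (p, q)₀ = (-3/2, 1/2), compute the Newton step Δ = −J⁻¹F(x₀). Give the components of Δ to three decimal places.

(0.293, 0.268)

At (-3/2, 1/2): F = (-1.375, 2.000).
Jacobian J = [[-5·q^2, -10·p·q - 2·q], [4·p + 1, -2]].
At the point, J = [[-1.250, 6.500], [-5.000, -2.000]] (det J = 35.000).
Solving J·Δ = −F gives Δ = (0.293, 0.268).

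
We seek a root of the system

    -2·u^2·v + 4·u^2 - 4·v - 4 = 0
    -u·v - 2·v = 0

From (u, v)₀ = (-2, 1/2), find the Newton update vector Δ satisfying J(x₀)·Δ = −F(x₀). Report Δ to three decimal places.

(0.000, 0.500)

At (-2, 1/2): F = (6.000, 0.000).
Jacobian J = [[-4·u·v + 8·u, -2·u^2 - 4], [-v, -u - 2]].
At the point, J = [[-12.000, -12.000], [-0.500, 0.000]] (det J = -6.000).
Solving J·Δ = −F gives Δ = (0.000, 0.500).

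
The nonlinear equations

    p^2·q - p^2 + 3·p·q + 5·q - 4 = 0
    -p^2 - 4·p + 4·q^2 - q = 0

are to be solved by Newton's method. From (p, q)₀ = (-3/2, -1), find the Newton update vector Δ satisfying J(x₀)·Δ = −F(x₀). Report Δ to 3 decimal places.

At (-3/2, -1): F = (-9.000, 8.750).
Jacobian J = [[2·p·q - 2·p + 3·q, p^2 + 3·p + 5], [-2·p - 4, 8·q - 1]].
At the point, J = [[3.000, 2.750], [-1.000, -9.000]] (det J = -24.250).
Solving J·Δ = −F gives Δ = (2.348, 0.711).

(2.348, 0.711)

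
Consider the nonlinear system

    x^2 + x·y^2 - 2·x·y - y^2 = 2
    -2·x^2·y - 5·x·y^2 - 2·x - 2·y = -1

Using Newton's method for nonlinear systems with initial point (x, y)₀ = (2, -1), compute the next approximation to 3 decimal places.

(1.316, -0.632)

At (2, -1): F = (7.000, -3.000).
Jacobian J = [[2·x + y^2 - 2·y, 2·x·y - 2·x - 2·y], [-4·x·y - 5·y^2 - 2, -2·x^2 - 10·x·y - 2]].
At the point, J = [[7.000, -6.000], [1.000, 10.000]] (det J = 76.000).
Solving J·Δ = −F gives Δ = (-0.684, 0.368).
Then the next iterate is (x, y)₁ = (1.316, -0.632).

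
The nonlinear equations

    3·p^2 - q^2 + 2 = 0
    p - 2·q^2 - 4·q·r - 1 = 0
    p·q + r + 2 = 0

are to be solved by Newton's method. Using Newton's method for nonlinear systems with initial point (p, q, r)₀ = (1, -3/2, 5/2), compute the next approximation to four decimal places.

(0.9444, -2.3056, 0.2222)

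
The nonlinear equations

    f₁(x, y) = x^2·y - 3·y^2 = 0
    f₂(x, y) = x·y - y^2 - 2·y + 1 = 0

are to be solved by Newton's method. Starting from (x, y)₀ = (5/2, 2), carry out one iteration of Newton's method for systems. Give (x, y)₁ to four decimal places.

At (5/2, 2): F = (0.5000, -2.0000).
Jacobian J = [[2·x·y, x^2 - 6·y], [y, x - 2·y - 2]].
At the point, J = [[10.0000, -5.7500], [2.0000, -3.5000]] (det J = -23.5000).
Solving J·Δ = −F gives Δ = (-0.5638, -0.8936).
Then the next iterate is (x, y)₁ = (1.9362, 1.1064).

(1.9362, 1.1064)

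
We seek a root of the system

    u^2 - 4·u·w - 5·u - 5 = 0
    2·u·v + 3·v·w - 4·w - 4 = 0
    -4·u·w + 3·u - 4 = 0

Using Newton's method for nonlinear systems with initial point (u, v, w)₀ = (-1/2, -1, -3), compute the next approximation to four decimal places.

At (-1/2, -1, -3): F = (-8.2500, 18.0000, -11.5000).
Jacobian J = [[2·u - 4·w - 5, 0, -4·u], [2·v, 2·u + 3·w, 3·v - 4], [-4·w + 3, 0, -4·u]].
At the point, J = [[6.0000, 0.0000, 2.0000], [-2.0000, -10.0000, -7.0000], [15.0000, 0.0000, 2.0000]] (det J = 180.0000).
Solving J·Δ = −F gives Δ = (0.3611, -0.4014, 3.0417).
Then the next iterate is (u, v, w)₁ = (-0.1389, -1.4014, 0.0417).

(-0.1389, -1.4014, 0.0417)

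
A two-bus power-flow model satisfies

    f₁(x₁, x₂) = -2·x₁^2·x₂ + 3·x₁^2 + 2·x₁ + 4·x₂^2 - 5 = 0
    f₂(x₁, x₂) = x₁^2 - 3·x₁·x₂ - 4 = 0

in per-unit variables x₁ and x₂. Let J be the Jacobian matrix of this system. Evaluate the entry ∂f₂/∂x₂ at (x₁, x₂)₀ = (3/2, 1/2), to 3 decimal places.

-4.500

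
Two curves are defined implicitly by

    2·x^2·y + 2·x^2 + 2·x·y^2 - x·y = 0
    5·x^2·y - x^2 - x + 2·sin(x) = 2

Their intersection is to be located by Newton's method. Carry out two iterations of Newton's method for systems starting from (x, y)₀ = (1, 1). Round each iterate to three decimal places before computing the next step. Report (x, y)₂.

(-1.038, 3.200)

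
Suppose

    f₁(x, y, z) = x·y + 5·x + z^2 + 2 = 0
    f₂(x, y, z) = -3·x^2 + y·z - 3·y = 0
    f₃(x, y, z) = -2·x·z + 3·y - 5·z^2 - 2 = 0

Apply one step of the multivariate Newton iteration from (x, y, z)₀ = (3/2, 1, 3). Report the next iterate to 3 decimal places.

At (3/2, 1, 3): F = (20.000, -6.750, -53.000).
Jacobian J = [[y + 5, x, 2·z], [-6·x, z - 3, y], [-2·z, 3, -2·x - 10·z]].
At the point, J = [[6.000, 1.500, 6.000], [-9.000, 0.000, 1.000], [-6.000, 3.000, -33.000]] (det J = -634.500).
Solving J·Δ = −F gives Δ = (-0.938, -2.816, -1.691).
Then the next iterate is (x, y, z)₁ = (0.562, -1.816, 1.309).

(0.562, -1.816, 1.309)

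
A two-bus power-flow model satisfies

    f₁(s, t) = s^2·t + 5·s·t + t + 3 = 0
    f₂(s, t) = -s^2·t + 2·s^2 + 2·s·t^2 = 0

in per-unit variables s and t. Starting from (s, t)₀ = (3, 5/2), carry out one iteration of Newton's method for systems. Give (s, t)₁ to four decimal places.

(1.3809, 1.6610)

At (3, 5/2): F = (65.5000, 33.0000).
Jacobian J = [[2·s·t + 5·t, s^2 + 5·s + 1], [-2·s·t + 4·s + 2·t^2, -s^2 + 4·s·t]].
At the point, J = [[27.5000, 25.0000], [9.5000, 21.0000]] (det J = 340.0000).
Solving J·Δ = −F gives Δ = (-1.6191, -0.8390).
Then the next iterate is (s, t)₁ = (1.3809, 1.6610).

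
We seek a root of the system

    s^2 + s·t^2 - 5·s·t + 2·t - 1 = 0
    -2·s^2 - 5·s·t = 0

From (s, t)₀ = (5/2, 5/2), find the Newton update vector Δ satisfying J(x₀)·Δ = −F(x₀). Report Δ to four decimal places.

(-2.5515, 1.0928)

At (5/2, 5/2): F = (-5.3750, -43.7500).
Jacobian J = [[2·s + t^2 - 5·t, 2·s·t - 5·s + 2], [-4·s - 5·t, -5·s]].
At the point, J = [[-1.2500, 2.0000], [-22.5000, -12.5000]] (det J = 60.6250).
Solving J·Δ = −F gives Δ = (-2.5515, 1.0928).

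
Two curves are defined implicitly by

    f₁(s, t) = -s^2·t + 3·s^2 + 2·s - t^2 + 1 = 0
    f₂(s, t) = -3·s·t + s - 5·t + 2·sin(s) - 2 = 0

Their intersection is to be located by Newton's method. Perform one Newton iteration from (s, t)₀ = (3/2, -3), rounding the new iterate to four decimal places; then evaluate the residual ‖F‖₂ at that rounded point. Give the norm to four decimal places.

At (3/2, -3): F = (8.5000, 29.994990).
Jacobian J = [[-2·s·t + 6·s + 2, -s^2 - 2·t], [-3·t + 2·cos(s) + 1, -3·s - 5]].
At the point, J = [[20.0000, 3.7500], [10.141474, -9.5000]] (det J = -228.030529).
Solving J·Δ = −F gives Δ = (-0.8474, 2.2528).
Then the next iterate is (s, t)₁ = (0.6526, -0.7472).
Re-evaluating at (0.6526, -0.7472): F = (3.342775, 5.065977), so ‖F‖₂ = 6.0695.

6.0695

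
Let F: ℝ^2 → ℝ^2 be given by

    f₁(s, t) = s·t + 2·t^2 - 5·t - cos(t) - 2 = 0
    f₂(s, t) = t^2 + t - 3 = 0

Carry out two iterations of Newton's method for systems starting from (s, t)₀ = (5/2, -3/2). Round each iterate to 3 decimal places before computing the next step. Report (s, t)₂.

(9.564, -2.327)

At (5/2, -3/2): F = (6.17926, -2.250).
Jacobian J = [[t, s + 4·t + sin(t) - 5], [0, 2·t + 1]].
At the point, J = [[-1.500, -9.49749], [0.000, -2.000]] (det J = 3.000).
Solving J·Δ = −F gives Δ = (11.243, -1.125).
Then the next iterate is (s, t)₁ = (13.743, -2.625).
Round to (13.743, -2.625) and repeat: F = (-10.29962, 1.26562), J = [[-2.625, -2.25092], [0.000, -4.250]].
Δ = (-4.179, 0.298), so (s, t)₂ = (9.564, -2.327).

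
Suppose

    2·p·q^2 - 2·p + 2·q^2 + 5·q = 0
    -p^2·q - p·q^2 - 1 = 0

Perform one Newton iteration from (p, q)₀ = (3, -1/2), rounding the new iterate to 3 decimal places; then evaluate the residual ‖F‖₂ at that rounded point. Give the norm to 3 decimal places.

At (3, -1/2): F = (-6.500, 2.750).
Jacobian J = [[2·q^2 - 2, 4·p·q + 4·q + 5], [-2·p·q - q^2, -p^2 - 2·p·q]].
At the point, J = [[-1.500, -3.000], [2.750, -6.000]] (det J = 17.250).
Solving J·Δ = −F gives Δ = (-2.739, -0.797).
Then the next iterate is (p, q)₁ = (0.261, -1.297).
Re-evaluating at (0.261, -1.297): F = (-2.76447, -1.35070), so ‖F‖₂ = 3.077.

3.077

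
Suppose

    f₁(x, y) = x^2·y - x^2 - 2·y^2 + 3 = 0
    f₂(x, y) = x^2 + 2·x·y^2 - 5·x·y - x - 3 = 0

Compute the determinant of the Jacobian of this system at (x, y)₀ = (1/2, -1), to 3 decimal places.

-20.750

J = [[2·x·y - 2·x, x^2 - 4·y], [2·x + 2·y^2 - 5·y - 1, 4·x·y - 5·x]].
At the point, J = [[-2.000, 4.250], [7.000, -4.500]].
det J = -20.750.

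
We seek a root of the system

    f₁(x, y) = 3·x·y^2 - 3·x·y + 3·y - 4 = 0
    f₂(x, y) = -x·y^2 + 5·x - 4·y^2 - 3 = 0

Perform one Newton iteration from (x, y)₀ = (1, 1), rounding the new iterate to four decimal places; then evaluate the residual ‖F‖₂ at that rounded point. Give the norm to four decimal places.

0.9478

At (1, 1): F = (-1.0000, -3.0000).
Jacobian J = [[3·y^2 - 3·y, 6·x·y - 3·x + 3], [-y^2 + 5, -2·x·y - 8·y]].
At the point, J = [[0.0000, 6.0000], [4.0000, -10.0000]] (det J = -24.0000).
Solving J·Δ = −F gives Δ = (1.1667, 0.1667).
Then the next iterate is (x, y)₁ = (2.1667, 1.1667).
Re-evaluating at (2.1667, 1.1667): F = (0.764297, -0.560544), so ‖F‖₂ = 0.9478.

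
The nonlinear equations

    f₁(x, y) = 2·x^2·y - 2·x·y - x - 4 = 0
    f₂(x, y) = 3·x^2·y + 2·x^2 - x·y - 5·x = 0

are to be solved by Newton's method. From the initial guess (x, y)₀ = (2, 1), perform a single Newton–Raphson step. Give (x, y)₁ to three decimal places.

At (2, 1): F = (-2.000, 8.000).
Jacobian J = [[4·x·y - 2·y - 1, 2·x^2 - 2·x], [6·x·y + 4·x - y - 5, 3·x^2 - x]].
At the point, J = [[5.000, 4.000], [14.000, 10.000]] (det J = -6.000).
Solving J·Δ = −F gives Δ = (-8.667, 11.333).
Then the next iterate is (x, y)₁ = (-6.667, 12.333).

(-6.667, 12.333)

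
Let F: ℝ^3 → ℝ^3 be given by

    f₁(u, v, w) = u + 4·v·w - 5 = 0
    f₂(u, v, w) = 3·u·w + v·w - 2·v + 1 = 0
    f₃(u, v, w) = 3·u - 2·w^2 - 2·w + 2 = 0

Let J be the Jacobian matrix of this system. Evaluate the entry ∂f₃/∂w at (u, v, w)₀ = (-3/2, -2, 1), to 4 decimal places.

-6.0000

∂f₃/∂w = -4·w - 2.
At (-3/2, -2, 1) this is -6.0000.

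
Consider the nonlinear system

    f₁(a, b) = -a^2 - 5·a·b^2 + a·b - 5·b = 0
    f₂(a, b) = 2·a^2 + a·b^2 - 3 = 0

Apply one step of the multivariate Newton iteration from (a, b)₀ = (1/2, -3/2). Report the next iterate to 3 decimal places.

At (1/2, -3/2): F = (0.875, -1.375).
Jacobian J = [[-2·a - 5·b^2 + b, -10·a·b + a - 5], [4·a + b^2, 2·a·b]].
At the point, J = [[-13.750, 3.000], [4.250, -1.500]] (det J = 7.875).
Solving J·Δ = −F gives Δ = (-0.357, -1.929).
Then the next iterate is (a, b)₁ = (0.143, -3.429).

(0.143, -3.429)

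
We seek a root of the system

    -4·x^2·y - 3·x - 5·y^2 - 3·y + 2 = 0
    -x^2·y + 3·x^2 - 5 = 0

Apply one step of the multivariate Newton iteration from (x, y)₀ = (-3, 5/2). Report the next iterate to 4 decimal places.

At (-3, 5/2): F = (-117.7500, -0.5000).
Jacobian J = [[-8·x·y - 3, -4·x^2 - 10·y - 3], [-2·x·y + 6·x, -x^2]].
At the point, J = [[57.0000, -64.0000], [-3.0000, -9.0000]] (det J = -705.0000).
Solving J·Δ = −F gives Δ = (1.4578, -0.5415).
Then the next iterate is (x, y)₁ = (-1.5422, 1.9585).

(-1.5422, 1.9585)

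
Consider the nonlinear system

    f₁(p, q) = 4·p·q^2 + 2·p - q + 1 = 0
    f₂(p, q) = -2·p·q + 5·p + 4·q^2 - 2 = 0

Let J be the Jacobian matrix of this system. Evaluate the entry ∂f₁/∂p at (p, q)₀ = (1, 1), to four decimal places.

6.0000

∂f₁/∂p = 4·q^2 + 2.
At (1, 1) this is 6.0000.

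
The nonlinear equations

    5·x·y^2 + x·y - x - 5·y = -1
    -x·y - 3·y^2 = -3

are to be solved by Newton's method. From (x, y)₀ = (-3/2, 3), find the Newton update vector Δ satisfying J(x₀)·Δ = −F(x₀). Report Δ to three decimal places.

(0.419, -1.258)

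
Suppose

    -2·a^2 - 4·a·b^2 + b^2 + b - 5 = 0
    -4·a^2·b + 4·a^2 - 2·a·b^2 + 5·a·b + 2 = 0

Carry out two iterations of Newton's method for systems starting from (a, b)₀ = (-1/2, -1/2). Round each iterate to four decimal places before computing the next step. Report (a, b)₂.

At (-1/2, -1/2): F = (-5.2500, 5.0000).
Jacobian J = [[-4·a - 4·b^2, -8·a·b + 2·b + 1], [-8·a·b + 8·a - 2·b^2 + 5·b, -4·a^2 - 4·a·b + 5·a]].
At the point, J = [[1.0000, -2.0000], [-9.0000, -4.5000]] (det J = -22.5000).
Solving J·Δ = −F gives Δ = (1.4944, -1.8778).
Then the next iterate is (a, b)₁ = (0.9944, -2.3778).
Round to (0.9944, -2.3778) and repeat: F = (-26.190613, -7.706665), J = [[-26.593331, 15.160275], [3.674209, 10.474612]].
Δ = (-0.4712, 0.9010), so (a, b)₂ = (0.5232, -1.4768).

(0.5232, -1.4768)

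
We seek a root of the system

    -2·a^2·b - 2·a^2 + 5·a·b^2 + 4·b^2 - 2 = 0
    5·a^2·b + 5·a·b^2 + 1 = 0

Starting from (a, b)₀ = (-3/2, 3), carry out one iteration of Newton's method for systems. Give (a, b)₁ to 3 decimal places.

(-1.112, 2.030)

At (-3/2, 3): F = (-51.500, -32.750).
Jacobian J = [[-4·a·b - 4·a + 5·b^2, -2·a^2 + 10·a·b + 8·b], [10·a·b + 5·b^2, 5·a^2 + 10·a·b]].
At the point, J = [[69.000, -25.500], [0.000, -33.750]] (det J = -2328.750).
Solving J·Δ = −F gives Δ = (0.388, -0.970).
Then the next iterate is (a, b)₁ = (-1.112, 2.030).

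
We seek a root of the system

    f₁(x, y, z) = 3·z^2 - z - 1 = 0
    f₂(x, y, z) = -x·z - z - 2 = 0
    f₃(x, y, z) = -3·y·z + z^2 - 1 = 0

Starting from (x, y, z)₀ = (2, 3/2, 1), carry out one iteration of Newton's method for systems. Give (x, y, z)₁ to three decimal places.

(-2.400, 0.167, 0.800)

At (2, 3/2, 1): F = (1.000, -5.000, -4.500).
Jacobian J = [[0, 0, 6·z - 1], [-z, 0, -x - 1], [0, -3·z, -3·y + 2·z]].
At the point, J = [[0.000, 0.000, 5.000], [-1.000, 0.000, -3.000], [0.000, -3.000, -2.500]] (det J = 15.000).
Solving J·Δ = −F gives Δ = (-4.400, -1.333, -0.200).
Then the next iterate is (x, y, z)₁ = (-2.400, 0.167, 0.800).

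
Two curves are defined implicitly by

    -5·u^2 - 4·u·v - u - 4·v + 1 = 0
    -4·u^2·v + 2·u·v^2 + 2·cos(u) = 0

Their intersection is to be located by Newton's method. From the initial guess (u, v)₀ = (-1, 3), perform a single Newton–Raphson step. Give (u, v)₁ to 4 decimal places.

At (-1, 3): F = (-3.0000, -28.919395).
Jacobian J = [[-10·u - 4·v - 1, -4·u - 4], [-8·u·v + 2·v^2 - 2·sin(u), -4·u^2 + 4·u·v]].
At the point, J = [[-3.0000, 0.0000], [43.682942, -16.0000]] (det J = 48.0000).
Solving J·Δ = −F gives Δ = (-1.0000, -4.5376).
Then the next iterate is (u, v)₁ = (-2.0000, -1.5376).

(-2.0000, -1.5376)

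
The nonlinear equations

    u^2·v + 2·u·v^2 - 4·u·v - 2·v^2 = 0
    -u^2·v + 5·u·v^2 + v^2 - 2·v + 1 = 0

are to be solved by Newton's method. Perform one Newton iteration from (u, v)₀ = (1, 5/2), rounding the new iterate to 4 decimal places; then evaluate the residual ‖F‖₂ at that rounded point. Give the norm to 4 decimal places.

At (1, 5/2): F = (-7.5000, 31.0000).
Jacobian J = [[2·u·v + 2·v^2 - 4·v, u^2 + 4·u·v - 4·u - 4·v], [-2·u·v + 5·v^2, -u^2 + 10·u·v + 2·v - 2]].
At the point, J = [[7.5000, -3.0000], [26.2500, 27.0000]] (det J = 281.2500).
Solving J·Δ = −F gives Δ = (0.3893, -1.5267).
Then the next iterate is (u, v)₁ = (1.3893, 0.9733).
Re-evaluating at (1.3893, 0.9733): F = (-2.792626, 4.702603), so ‖F‖₂ = 5.4693.

5.4693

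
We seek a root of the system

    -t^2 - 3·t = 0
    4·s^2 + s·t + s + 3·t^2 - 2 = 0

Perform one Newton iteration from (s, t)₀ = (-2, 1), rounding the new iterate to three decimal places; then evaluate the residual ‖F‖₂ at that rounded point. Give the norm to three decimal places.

3.381

At (-2, 1): F = (-4.000, 13.000).
Jacobian J = [[0, -2·t - 3], [8·s + t + 1, s + 6·t]].
At the point, J = [[0.000, -5.000], [-14.000, 4.000]] (det J = -70.000).
Solving J·Δ = −F gives Δ = (0.700, -0.800).
Then the next iterate is (s, t)₁ = (-1.300, 0.200).
Re-evaluating at (-1.300, 0.200): F = (-0.640, 3.320), so ‖F‖₂ = 3.381.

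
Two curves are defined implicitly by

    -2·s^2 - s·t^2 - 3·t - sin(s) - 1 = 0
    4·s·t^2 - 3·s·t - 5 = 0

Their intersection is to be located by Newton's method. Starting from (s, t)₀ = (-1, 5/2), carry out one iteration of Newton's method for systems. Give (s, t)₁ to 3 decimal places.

(-9.279, -7.346)

At (-1, 5/2): F = (-3.40853, -22.500).
Jacobian J = [[-4·s - t^2 - cos(s), -2·s·t - 3], [4·t^2 - 3·t, 8·s·t - 3·s]].
At the point, J = [[-2.79030, 2.000], [17.500, -17.000]] (det J = 12.43514).
Solving J·Δ = −F gives Δ = (-8.279, -9.846).
Then the next iterate is (s, t)₁ = (-9.279, -7.346).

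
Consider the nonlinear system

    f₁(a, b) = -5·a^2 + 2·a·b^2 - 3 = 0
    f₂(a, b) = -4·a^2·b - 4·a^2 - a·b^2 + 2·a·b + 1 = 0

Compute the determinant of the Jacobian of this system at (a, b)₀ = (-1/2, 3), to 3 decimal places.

101.000

J = [[-10·a + 2·b^2, 4·a·b], [-8·a·b - 8·a - b^2 + 2·b, -4·a^2 - 2·a·b + 2·a]].
At the point, J = [[23.000, -6.000], [13.000, 1.000]].
det J = 101.000.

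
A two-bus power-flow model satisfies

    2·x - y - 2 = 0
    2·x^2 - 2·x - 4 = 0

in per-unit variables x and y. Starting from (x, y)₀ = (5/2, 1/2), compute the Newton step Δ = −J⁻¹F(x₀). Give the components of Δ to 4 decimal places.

(-0.4375, 1.6250)

At (5/2, 1/2): F = (2.5000, 3.5000).
Jacobian J = [[2, -1], [4·x - 2, 0]].
At the point, J = [[2.0000, -1.0000], [8.0000, 0.0000]] (det J = 8.0000).
Solving J·Δ = −F gives Δ = (-0.4375, 1.6250).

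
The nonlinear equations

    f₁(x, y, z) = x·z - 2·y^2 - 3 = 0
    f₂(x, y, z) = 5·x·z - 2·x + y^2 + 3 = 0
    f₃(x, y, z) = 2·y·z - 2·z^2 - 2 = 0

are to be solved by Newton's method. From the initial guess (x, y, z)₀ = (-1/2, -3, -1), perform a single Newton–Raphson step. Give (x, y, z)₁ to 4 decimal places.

(0.4780, -1.2418, -1.7582)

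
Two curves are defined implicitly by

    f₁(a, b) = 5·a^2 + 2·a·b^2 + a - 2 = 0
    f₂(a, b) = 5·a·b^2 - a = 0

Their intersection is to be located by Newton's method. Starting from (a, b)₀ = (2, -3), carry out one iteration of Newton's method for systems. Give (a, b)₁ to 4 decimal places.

(1.0280, -2.2461)

At (2, -3): F = (56.0000, 88.0000).
Jacobian J = [[10·a + 2·b^2 + 1, 4·a·b], [5·b^2 - 1, 10·a·b]].
At the point, J = [[39.0000, -24.0000], [44.0000, -60.0000]] (det J = -1284.0000).
Solving J·Δ = −F gives Δ = (-0.9720, 0.7539).
Then the next iterate is (a, b)₁ = (1.0280, -2.2461).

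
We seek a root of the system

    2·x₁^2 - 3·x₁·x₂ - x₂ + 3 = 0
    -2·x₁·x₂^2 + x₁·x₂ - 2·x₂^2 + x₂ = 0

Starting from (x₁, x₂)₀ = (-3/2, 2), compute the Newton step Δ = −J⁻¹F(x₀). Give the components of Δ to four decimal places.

At (-3/2, 2): F = (14.5000, 3.0000).
Jacobian J = [[4·x₁ - 3·x₂, -3·x₁ - 1], [-2·x₂^2 + x₂, -4·x₁·x₂ + x₁ - 4·x₂ + 1]].
At the point, J = [[-12.0000, 3.5000], [-6.0000, 3.5000]] (det J = -21.0000).
Solving J·Δ = −F gives Δ = (1.9167, 2.4286).

(1.9167, 2.4286)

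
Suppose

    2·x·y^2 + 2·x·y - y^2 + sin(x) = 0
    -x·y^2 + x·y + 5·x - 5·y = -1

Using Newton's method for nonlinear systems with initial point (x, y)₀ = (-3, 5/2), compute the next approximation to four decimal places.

At (-3, 5/2): F = (-58.891120, -15.2500).
Jacobian J = [[2·y^2 + 2·y + cos(x), 4·x·y + 2·x - 2·y], [-y^2 + y + 5, -2·x·y + x - 5]].
At the point, J = [[16.510008, -41.0000], [1.2500, 7.0000]] (det J = 166.820053).
Solving J·Δ = −F gives Δ = (6.2192, 1.0680).
Then the next iterate is (x, y)₁ = (3.2192, 3.5680).

(3.2192, 3.5680)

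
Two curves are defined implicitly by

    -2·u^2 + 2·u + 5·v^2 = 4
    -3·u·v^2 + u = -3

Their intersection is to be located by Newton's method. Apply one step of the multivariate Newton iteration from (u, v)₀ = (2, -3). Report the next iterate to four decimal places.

At (2, -3): F = (37.0000, -49.0000).
Jacobian J = [[-4·u + 2, 10·v], [-3·v^2 + 1, -6·u·v]].
At the point, J = [[-6.0000, -30.0000], [-26.0000, 36.0000]] (det J = -996.0000).
Solving J·Δ = −F gives Δ = (-0.1386, 1.2610).
Then the next iterate is (u, v)₁ = (1.8614, -1.7390).

(1.8614, -1.7390)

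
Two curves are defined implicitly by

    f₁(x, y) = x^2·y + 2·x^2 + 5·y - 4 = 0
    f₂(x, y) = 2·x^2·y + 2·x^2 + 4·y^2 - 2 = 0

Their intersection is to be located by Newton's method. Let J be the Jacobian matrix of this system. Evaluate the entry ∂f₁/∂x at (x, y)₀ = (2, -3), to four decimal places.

∂f₁/∂x = 2·x·y + 4·x.
At (2, -3) this is -4.0000.

-4.0000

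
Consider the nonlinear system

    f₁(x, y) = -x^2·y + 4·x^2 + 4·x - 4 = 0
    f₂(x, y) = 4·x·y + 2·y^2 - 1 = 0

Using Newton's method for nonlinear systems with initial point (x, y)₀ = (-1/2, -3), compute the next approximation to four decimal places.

(-2.1731, 0.0769)

At (-1/2, -3): F = (-4.2500, 23.0000).
Jacobian J = [[-2·x·y + 8·x + 4, -x^2], [4·y, 4·x + 4·y]].
At the point, J = [[-3.0000, -0.2500], [-12.0000, -14.0000]] (det J = 39.0000).
Solving J·Δ = −F gives Δ = (-1.6731, 3.0769).
Then the next iterate is (x, y)₁ = (-2.1731, 0.0769).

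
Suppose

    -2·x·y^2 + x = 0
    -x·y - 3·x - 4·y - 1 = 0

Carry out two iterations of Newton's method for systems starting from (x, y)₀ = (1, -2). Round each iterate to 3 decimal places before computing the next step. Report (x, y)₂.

At (1, -2): F = (-7.000, 6.000).
Jacobian J = [[-2·y^2 + 1, -4·x·y], [-y - 3, -x - 4]].
At the point, J = [[-7.000, 8.000], [-1.000, -5.000]] (det J = 43.000).
Solving J·Δ = −F gives Δ = (0.302, 1.140).
Then the next iterate is (x, y)₁ = (1.302, -0.860).
Round to (1.302, -0.860) and repeat: F = (-0.62392, -0.34628), J = [[-0.47920, 4.47888], [-2.140, -5.302]].
Δ = (-0.401, 0.096), so (x, y)₂ = (0.901, -0.764).

(0.901, -0.764)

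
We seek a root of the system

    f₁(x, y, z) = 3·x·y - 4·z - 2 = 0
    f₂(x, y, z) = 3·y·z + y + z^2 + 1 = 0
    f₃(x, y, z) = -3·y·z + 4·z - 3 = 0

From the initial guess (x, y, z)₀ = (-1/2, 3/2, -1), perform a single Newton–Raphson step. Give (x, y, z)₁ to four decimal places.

At (-1/2, 3/2, -1): F = (-0.2500, -1.0000, -2.5000).
Jacobian J = [[3·y, 3·x, -4], [0, 3·z + 1, 3·y + 2·z], [0, -3·z, -3·y + 4]].
At the point, J = [[4.5000, -1.5000, -4.0000], [0.0000, -2.0000, 2.5000], [0.0000, 3.0000, -0.5000]] (det J = -29.2500).
Solving J·Δ = −F gives Δ = (1.4957, 1.0385, 1.2308).
Then the next iterate is (x, y, z)₁ = (0.9957, 2.5385, 0.2308).

(0.9957, 2.5385, 0.2308)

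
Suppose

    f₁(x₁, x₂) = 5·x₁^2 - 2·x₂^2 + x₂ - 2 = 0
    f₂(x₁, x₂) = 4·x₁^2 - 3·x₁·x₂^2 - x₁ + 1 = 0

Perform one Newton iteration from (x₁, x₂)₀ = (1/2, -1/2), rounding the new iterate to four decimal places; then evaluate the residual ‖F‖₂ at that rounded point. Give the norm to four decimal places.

4195.3469

At (1/2, -1/2): F = (-1.7500, 1.1250).
Jacobian J = [[10·x₁, -4·x₂ + 1], [8·x₁ - 3·x₂^2 - 1, -6·x₁·x₂]].
At the point, J = [[5.0000, 3.0000], [2.2500, 1.5000]] (det J = 0.7500).
Solving J·Δ = −F gives Δ = (8.0000, -12.7500).
Then the next iterate is (x₁, x₂)₁ = (8.5000, -13.2500).
Re-evaluating at (8.5000, -13.2500): F = (-5.1250, -4195.343750), so ‖F‖₂ = 4195.3469.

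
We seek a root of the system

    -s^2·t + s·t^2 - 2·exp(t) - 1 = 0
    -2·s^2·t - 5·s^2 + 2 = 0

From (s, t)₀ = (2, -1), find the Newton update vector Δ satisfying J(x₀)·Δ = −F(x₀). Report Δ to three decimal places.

At (2, -1): F = (4.26424, -10.000).
Jacobian J = [[-2·s·t + t^2, -s^2 + 2·s·t - 2·exp(t)], [-4·s·t - 10·s, -2·s^2]].
At the point, J = [[5.000, -8.73576], [-12.000, -8.000]] (det J = -144.82911).
Solving J·Δ = −F gives Δ = (-0.839, 0.008).

(-0.839, 0.008)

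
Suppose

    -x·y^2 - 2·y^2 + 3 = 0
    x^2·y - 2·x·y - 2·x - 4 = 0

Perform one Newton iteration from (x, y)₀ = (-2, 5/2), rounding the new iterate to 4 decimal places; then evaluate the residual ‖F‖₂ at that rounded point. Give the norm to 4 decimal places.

5.1458

At (-2, 5/2): F = (3.0000, 20.0000).
Jacobian J = [[-y^2, -2·x·y - 4·y], [2·x·y - 2·y - 2, x^2 - 2·x]].
At the point, J = [[-6.2500, 0.0000], [-17.0000, 8.0000]] (det J = -50.0000).
Solving J·Δ = −F gives Δ = (0.4800, -1.4800).
Then the next iterate is (x, y)₁ = (-1.5200, 1.0200).
Re-evaluating at (-1.5200, 1.0200): F = (2.500608, 4.497408), so ‖F‖₂ = 5.1458.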